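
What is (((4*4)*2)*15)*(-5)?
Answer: -2400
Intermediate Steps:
(((4*4)*2)*15)*(-5) = ((16*2)*15)*(-5) = (32*15)*(-5) = 480*(-5) = -2400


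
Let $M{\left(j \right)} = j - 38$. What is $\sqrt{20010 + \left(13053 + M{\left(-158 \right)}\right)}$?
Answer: $\sqrt{32867} \approx 181.29$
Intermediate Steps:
$M{\left(j \right)} = -38 + j$ ($M{\left(j \right)} = j - 38 = -38 + j$)
$\sqrt{20010 + \left(13053 + M{\left(-158 \right)}\right)} = \sqrt{20010 + \left(13053 - 196\right)} = \sqrt{20010 + 12857} = \sqrt{32867}$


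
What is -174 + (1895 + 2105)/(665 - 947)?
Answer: -26534/141 ≈ -188.18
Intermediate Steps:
-174 + (1895 + 2105)/(665 - 947) = -174 + 4000/(-282) = -174 + 4000*(-1/282) = -174 - 2000/141 = -26534/141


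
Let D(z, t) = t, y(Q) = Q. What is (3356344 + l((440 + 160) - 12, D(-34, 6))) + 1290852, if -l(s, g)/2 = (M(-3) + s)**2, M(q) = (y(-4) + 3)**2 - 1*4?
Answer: 3962746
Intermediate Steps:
M(q) = -3 (M(q) = (-4 + 3)**2 - 1*4 = (-1)**2 - 4 = 1 - 4 = -3)
l(s, g) = -2*(-3 + s)**2
(3356344 + l((440 + 160) - 12, D(-34, 6))) + 1290852 = (3356344 - 2*(-3 + ((440 + 160) - 12))**2) + 1290852 = (3356344 - 2*(-3 + (600 - 12))**2) + 1290852 = (3356344 - 2*(-3 + 588)**2) + 1290852 = (3356344 - 2*585**2) + 1290852 = (3356344 - 2*342225) + 1290852 = (3356344 - 684450) + 1290852 = 2671894 + 1290852 = 3962746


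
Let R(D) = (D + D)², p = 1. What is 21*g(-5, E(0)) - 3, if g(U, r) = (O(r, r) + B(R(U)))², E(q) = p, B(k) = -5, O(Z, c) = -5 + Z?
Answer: 1698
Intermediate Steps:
R(D) = 4*D² (R(D) = (2*D)² = 4*D²)
E(q) = 1
g(U, r) = (-10 + r)² (g(U, r) = ((-5 + r) - 5)² = (-10 + r)²)
21*g(-5, E(0)) - 3 = 21*(-10 + 1)² - 3 = 21*(-9)² - 3 = 21*81 - 3 = 1701 - 3 = 1698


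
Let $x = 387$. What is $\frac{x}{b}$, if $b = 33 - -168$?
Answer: $\frac{129}{67} \approx 1.9254$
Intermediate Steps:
$b = 201$ ($b = 33 + 168 = 201$)
$\frac{x}{b} = \frac{387}{201} = 387 \cdot \frac{1}{201} = \frac{129}{67}$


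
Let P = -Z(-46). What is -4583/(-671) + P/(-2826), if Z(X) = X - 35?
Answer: 1433023/210694 ≈ 6.8014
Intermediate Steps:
Z(X) = -35 + X
P = 81 (P = -(-35 - 46) = -1*(-81) = 81)
-4583/(-671) + P/(-2826) = -4583/(-671) + 81/(-2826) = -4583*(-1/671) + 81*(-1/2826) = 4583/671 - 9/314 = 1433023/210694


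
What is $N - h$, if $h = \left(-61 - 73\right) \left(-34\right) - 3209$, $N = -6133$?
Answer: $-7480$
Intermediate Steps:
$h = 1347$ ($h = \left(-134\right) \left(-34\right) - 3209 = 4556 - 3209 = 1347$)
$N - h = -6133 - 1347 = -7480$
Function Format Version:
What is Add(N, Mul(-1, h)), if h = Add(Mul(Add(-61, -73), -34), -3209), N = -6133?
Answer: -7480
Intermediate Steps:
h = 1347 (h = Add(Mul(-134, -34), -3209) = Add(4556, -3209) = 1347)
Add(N, Mul(-1, h)) = Add(-6133, Mul(-1, 1347)) = Add(-6133, -1347) = -7480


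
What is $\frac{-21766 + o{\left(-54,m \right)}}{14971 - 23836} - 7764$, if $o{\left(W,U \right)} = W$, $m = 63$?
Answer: $- \frac{13761208}{1773} \approx -7761.5$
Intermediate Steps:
$\frac{-21766 + o{\left(-54,m \right)}}{14971 - 23836} - 7764 = \frac{-21766 - 54}{14971 - 23836} - 7764 = - \frac{21820}{-8865} - 7764 = \left(-21820\right) \left(- \frac{1}{8865}\right) - 7764 = \frac{4364}{1773} - 7764 = - \frac{13761208}{1773}$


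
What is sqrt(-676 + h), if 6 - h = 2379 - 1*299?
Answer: 5*I*sqrt(110) ≈ 52.44*I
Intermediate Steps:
h = -2074 (h = 6 - (2379 - 1*299) = 6 - (2379 - 299) = 6 - 1*2080 = 6 - 2080 = -2074)
sqrt(-676 + h) = sqrt(-676 - 2074) = sqrt(-2750) = 5*I*sqrt(110)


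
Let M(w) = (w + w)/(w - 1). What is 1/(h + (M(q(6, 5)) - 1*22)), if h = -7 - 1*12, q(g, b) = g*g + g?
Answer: -41/1597 ≈ -0.025673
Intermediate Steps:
q(g, b) = g + g² (q(g, b) = g² + g = g + g²)
M(w) = 2*w/(-1 + w) (M(w) = (2*w)/(-1 + w) = 2*w/(-1 + w))
h = -19 (h = -7 - 12 = -19)
1/(h + (M(q(6, 5)) - 1*22)) = 1/(-19 + (2*(6*(1 + 6))/(-1 + 6*(1 + 6)) - 1*22)) = 1/(-19 + (2*(6*7)/(-1 + 6*7) - 22)) = 1/(-19 + (2*42/(-1 + 42) - 22)) = 1/(-19 + (2*42/41 - 22)) = 1/(-19 + (2*42*(1/41) - 22)) = 1/(-19 + (84/41 - 22)) = 1/(-19 - 818/41) = 1/(-1597/41) = -41/1597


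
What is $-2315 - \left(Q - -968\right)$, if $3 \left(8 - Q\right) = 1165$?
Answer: $- \frac{8708}{3} \approx -2902.7$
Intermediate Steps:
$Q = - \frac{1141}{3}$ ($Q = 8 - \frac{1165}{3} = - \frac{1141}{3} \approx -380.33$)
$-2315 - \left(Q - -968\right) = -2315 - \left(- \frac{1141}{3} - -968\right) = -2315 - \left(- \frac{1141}{3} + 968\right) = -2315 - \frac{1763}{3} = - \frac{8708}{3}$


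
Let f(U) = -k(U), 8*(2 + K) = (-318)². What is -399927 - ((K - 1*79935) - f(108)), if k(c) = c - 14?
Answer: -665449/2 ≈ -3.3272e+5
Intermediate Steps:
K = 25277/2 (K = -2 + (⅛)*(-318)² = -2 + (⅛)*101124 = -2 + 25281/2 = 25277/2 ≈ 12639.)
k(c) = -14 + c
f(U) = 14 - U (f(U) = -(-14 + U) = 14 - U)
-399927 - ((K - 1*79935) - f(108)) = -399927 - ((25277/2 - 1*79935) - (14 - 1*108)) = -399927 - ((25277/2 - 79935) - (14 - 108)) = -399927 - (-134593/2 - 1*(-94)) = -399927 - (-134593/2 + 94) = -399927 - 1*(-134405/2) = -399927 + 134405/2 = -665449/2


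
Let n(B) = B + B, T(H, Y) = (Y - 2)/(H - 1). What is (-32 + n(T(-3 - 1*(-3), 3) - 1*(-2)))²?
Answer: 900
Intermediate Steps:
T(H, Y) = (-2 + Y)/(-1 + H)
n(B) = 2*B
(-32 + n(T(-3 - 1*(-3), 3) - 1*(-2)))² = (-32 + 2*((-2 + 3)/(-1 + (-3 - 1*(-3))) - 1*(-2)))² = (-32 + 2*(1/(-1 + (-3 + 3)) + 2))² = (-32 + 2*(1/(-1 + 0) + 2))² = (-32 + 2*(1/(-1) + 2))² = (-32 + 2*(-1*1 + 2))² = (-32 + 2*(-1 + 2))² = (-32 + 2*1)² = (-32 + 2)² = (-30)² = 900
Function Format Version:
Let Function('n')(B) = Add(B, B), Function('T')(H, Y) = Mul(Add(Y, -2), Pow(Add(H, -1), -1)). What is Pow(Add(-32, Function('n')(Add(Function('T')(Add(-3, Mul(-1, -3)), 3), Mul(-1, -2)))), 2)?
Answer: 900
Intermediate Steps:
Function('T')(H, Y) = Mul(Pow(Add(-1, H), -1), Add(-2, Y)) (Function('T')(H, Y) = Mul(Add(-2, Y), Pow(Add(-1, H), -1)) = Mul(Pow(Add(-1, H), -1), Add(-2, Y)))
Function('n')(B) = Mul(2, B)
Pow(Add(-32, Function('n')(Add(Function('T')(Add(-3, Mul(-1, -3)), 3), Mul(-1, -2)))), 2) = Pow(Add(-32, Mul(2, Add(Mul(Pow(Add(-1, Add(-3, Mul(-1, -3))), -1), Add(-2, 3)), Mul(-1, -2)))), 2) = Pow(Add(-32, Mul(2, Add(Mul(Pow(Add(-1, Add(-3, 3)), -1), 1), 2))), 2) = Pow(Add(-32, Mul(2, Add(Mul(Pow(Add(-1, 0), -1), 1), 2))), 2) = Pow(Add(-32, Mul(2, Add(Mul(Pow(-1, -1), 1), 2))), 2) = Pow(Add(-32, Mul(2, Add(Mul(-1, 1), 2))), 2) = Pow(Add(-32, Mul(2, Add(-1, 2))), 2) = Pow(Add(-32, Mul(2, 1)), 2) = Pow(Add(-32, 2), 2) = Pow(-30, 2) = 900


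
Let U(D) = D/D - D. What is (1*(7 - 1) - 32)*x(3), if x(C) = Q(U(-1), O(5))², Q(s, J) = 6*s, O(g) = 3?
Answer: -3744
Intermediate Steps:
U(D) = 1 - D
x(C) = 144 (x(C) = (6*(1 - 1*(-1)))² = (6*(1 + 1))² = (6*2)² = 12² = 144)
(1*(7 - 1) - 32)*x(3) = (1*(7 - 1) - 32)*144 = (1*6 - 32)*144 = (6 - 32)*144 = -26*144 = -3744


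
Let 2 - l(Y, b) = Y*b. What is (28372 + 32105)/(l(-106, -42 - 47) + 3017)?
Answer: -60477/6415 ≈ -9.4274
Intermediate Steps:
l(Y, b) = 2 - Y*b
(28372 + 32105)/(l(-106, -42 - 47) + 3017) = (28372 + 32105)/((2 - 1*(-106)*(-42 - 47)) + 3017) = 60477/((2 - 1*(-106)*(-89)) + 3017) = 60477/((2 - 9434) + 3017) = 60477/(-9432 + 3017) = 60477/(-6415) = 60477*(-1/6415) = -60477/6415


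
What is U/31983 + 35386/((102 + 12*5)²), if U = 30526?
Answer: 322145797/139893642 ≈ 2.3028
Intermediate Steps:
U/31983 + 35386/((102 + 12*5)²) = 30526/31983 + 35386/((102 + 12*5)²) = 30526*(1/31983) + 35386/((102 + 60)²) = 30526/31983 + 35386/(162²) = 30526/31983 + 35386/26244 = 30526/31983 + 35386*(1/26244) = 30526/31983 + 17693/13122 = 322145797/139893642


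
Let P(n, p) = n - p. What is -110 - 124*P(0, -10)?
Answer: -1350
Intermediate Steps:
-110 - 124*P(0, -10) = -110 - 124*(0 - 1*(-10)) = -110 - 124*(0 + 10) = -110 - 124*10 = -110 - 1240 = -1350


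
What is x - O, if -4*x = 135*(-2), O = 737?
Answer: -1339/2 ≈ -669.50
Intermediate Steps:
x = 135/2 (x = -135*(-2)/4 = -¼*(-270) = 135/2 ≈ 67.500)
x - O = 135/2 - 1*737 = 135/2 - 737 = -1339/2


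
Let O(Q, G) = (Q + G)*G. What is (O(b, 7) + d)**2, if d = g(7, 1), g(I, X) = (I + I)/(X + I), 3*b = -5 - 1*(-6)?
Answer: 405769/144 ≈ 2817.8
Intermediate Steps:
b = 1/3 (b = (-5 - 1*(-6))/3 = (-5 + 6)/3 = (1/3)*1 = 1/3 ≈ 0.33333)
g(I, X) = 2*I/(I + X) (g(I, X) = (2*I)/(I + X) = 2*I/(I + X))
d = 7/4 (d = 2*7/(7 + 1) = 2*7/8 = 2*7*(1/8) = 7/4 ≈ 1.7500)
O(Q, G) = G*(G + Q) (O(Q, G) = (G + Q)*G = G*(G + Q))
(O(b, 7) + d)**2 = (7*(7 + 1/3) + 7/4)**2 = (7*(22/3) + 7/4)**2 = (154/3 + 7/4)**2 = (637/12)**2 = 405769/144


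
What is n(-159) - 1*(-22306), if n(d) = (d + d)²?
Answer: 123430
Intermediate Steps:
n(d) = 4*d² (n(d) = (2*d)² = 4*d²)
n(-159) - 1*(-22306) = 4*(-159)² - 1*(-22306) = 4*25281 + 22306 = 101124 + 22306 = 123430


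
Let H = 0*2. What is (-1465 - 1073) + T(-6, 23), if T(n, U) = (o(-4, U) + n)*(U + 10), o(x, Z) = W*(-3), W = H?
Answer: -2736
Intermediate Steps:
H = 0
W = 0
o(x, Z) = 0 (o(x, Z) = 0*(-3) = 0)
T(n, U) = n*(10 + U) (T(n, U) = (0 + n)*(U + 10) = n*(10 + U))
(-1465 - 1073) + T(-6, 23) = (-1465 - 1073) - 6*(10 + 23) = -2538 - 6*33 = -2538 - 198 = -2736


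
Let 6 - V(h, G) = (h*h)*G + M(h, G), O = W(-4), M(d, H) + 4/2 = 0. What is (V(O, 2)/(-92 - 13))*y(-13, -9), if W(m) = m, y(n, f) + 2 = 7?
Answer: 8/7 ≈ 1.1429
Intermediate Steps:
y(n, f) = 5 (y(n, f) = -2 + 7 = 5)
M(d, H) = -2 (M(d, H) = -2 + 0 = -2)
O = -4
V(h, G) = 8 - G*h² (V(h, G) = 6 - ((h*h)*G - 2) = 6 - (h²*G - 2) = 6 - (G*h² - 2) = 6 - (-2 + G*h²) = 6 + (2 - G*h²) = 8 - G*h²)
(V(O, 2)/(-92 - 13))*y(-13, -9) = ((8 - 1*2*(-4)²)/(-92 - 13))*5 = ((8 - 1*2*16)/(-105))*5 = ((8 - 32)*(-1/105))*5 = -24*(-1/105)*5 = (8/35)*5 = 8/7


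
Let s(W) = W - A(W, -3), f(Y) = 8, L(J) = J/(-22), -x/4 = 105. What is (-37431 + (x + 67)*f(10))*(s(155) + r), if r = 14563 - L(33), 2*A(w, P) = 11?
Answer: -592312070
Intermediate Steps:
x = -420 (x = -4*105 = -420)
A(w, P) = 11/2 (A(w, P) = (½)*11 = 11/2)
L(J) = -J/22 (L(J) = J*(-1/22) = -J/22)
s(W) = -11/2 + W (s(W) = W - 1*11/2 = W - 11/2 = -11/2 + W)
r = 29129/2 (r = 14563 - (-1)*33/22 = 14563 - 1*(-3/2) = 14563 + 3/2 = 29129/2 ≈ 14565.)
(-37431 + (x + 67)*f(10))*(s(155) + r) = (-37431 + (-420 + 67)*8)*((-11/2 + 155) + 29129/2) = (-37431 - 353*8)*(299/2 + 29129/2) = (-37431 - 2824)*14714 = -40255*14714 = -592312070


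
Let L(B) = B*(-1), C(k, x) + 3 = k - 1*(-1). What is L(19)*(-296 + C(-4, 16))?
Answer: 5738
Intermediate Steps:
C(k, x) = -2 + k (C(k, x) = -3 + (k - 1*(-1)) = -3 + (k + 1) = -3 + (1 + k) = -2 + k)
L(B) = -B
L(19)*(-296 + C(-4, 16)) = (-1*19)*(-296 + (-2 - 4)) = -19*(-296 - 6) = -19*(-302) = 5738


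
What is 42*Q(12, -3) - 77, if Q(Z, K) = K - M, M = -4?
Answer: -35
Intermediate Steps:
Q(Z, K) = 4 + K (Q(Z, K) = K - 1*(-4) = K + 4 = 4 + K)
42*Q(12, -3) - 77 = 42*(4 - 3) - 77 = 42*1 - 77 = 42 - 77 = -35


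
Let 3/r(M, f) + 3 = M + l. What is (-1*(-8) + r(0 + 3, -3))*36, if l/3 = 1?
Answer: 324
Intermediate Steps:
l = 3 (l = 3*1 = 3)
r(M, f) = 3/M (r(M, f) = 3/(-3 + (M + 3)) = 3/(-3 + (3 + M)) = 3/M)
(-1*(-8) + r(0 + 3, -3))*36 = (-1*(-8) + 3/(0 + 3))*36 = (8 + 3/3)*36 = (8 + 3*(1/3))*36 = (8 + 1)*36 = 9*36 = 324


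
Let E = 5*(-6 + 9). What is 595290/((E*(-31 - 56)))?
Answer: -39686/87 ≈ -456.16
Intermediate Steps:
E = 15 (E = 5*3 = 15)
595290/((E*(-31 - 56))) = 595290/((15*(-31 - 56))) = 595290/((15*(-87))) = 595290/(-1305) = 595290*(-1/1305) = -39686/87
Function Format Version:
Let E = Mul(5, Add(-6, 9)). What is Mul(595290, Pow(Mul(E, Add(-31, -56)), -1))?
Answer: Rational(-39686, 87) ≈ -456.16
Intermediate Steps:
E = 15 (E = Mul(5, 3) = 15)
Mul(595290, Pow(Mul(E, Add(-31, -56)), -1)) = Mul(595290, Pow(Mul(15, Add(-31, -56)), -1)) = Mul(595290, Pow(Mul(15, -87), -1)) = Mul(595290, Pow(-1305, -1)) = Mul(595290, Rational(-1, 1305)) = Rational(-39686, 87)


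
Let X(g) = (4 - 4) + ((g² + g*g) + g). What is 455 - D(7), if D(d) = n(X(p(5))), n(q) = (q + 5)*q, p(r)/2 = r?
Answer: -44695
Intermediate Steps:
p(r) = 2*r
X(g) = g + 2*g² (X(g) = 0 + ((g² + g²) + g) = 0 + (2*g² + g) = 0 + (g + 2*g²) = g + 2*g²)
n(q) = q*(5 + q) (n(q) = (5 + q)*q = q*(5 + q))
D(d) = 45150 (D(d) = ((2*5)*(1 + 2*(2*5)))*(5 + (2*5)*(1 + 2*(2*5))) = (10*(1 + 2*10))*(5 + 10*(1 + 2*10)) = (10*(1 + 20))*(5 + 10*(1 + 20)) = (10*21)*(5 + 10*21) = 210*(5 + 210) = 210*215 = 45150)
455 - D(7) = 455 - 1*45150 = 455 - 45150 = -44695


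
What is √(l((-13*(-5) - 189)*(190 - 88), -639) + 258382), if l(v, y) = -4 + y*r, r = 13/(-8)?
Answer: √4150662/4 ≈ 509.33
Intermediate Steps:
r = -13/8 (r = 13*(-⅛) = -13/8 ≈ -1.6250)
l(v, y) = -4 - 13*y/8 (l(v, y) = -4 + y*(-13/8) = -4 - 13*y/8)
√(l((-13*(-5) - 189)*(190 - 88), -639) + 258382) = √((-4 - 13/8*(-639)) + 258382) = √((-4 + 8307/8) + 258382) = √(8275/8 + 258382) = √(2075331/8) = √4150662/4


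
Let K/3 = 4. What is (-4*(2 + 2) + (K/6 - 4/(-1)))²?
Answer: 100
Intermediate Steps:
K = 12 (K = 3*4 = 12)
(-4*(2 + 2) + (K/6 - 4/(-1)))² = (-4*(2 + 2) + (12/6 - 4/(-1)))² = (-4*4 + (12*(⅙) - 4*(-1)))² = (-16 + (2 + 4))² = (-16 + 6)² = (-10)² = 100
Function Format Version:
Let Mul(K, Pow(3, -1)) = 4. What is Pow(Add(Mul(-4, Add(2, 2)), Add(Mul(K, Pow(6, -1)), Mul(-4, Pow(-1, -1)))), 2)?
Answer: 100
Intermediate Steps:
K = 12 (K = Mul(3, 4) = 12)
Pow(Add(Mul(-4, Add(2, 2)), Add(Mul(K, Pow(6, -1)), Mul(-4, Pow(-1, -1)))), 2) = Pow(Add(Mul(-4, Add(2, 2)), Add(Mul(12, Pow(6, -1)), Mul(-4, Pow(-1, -1)))), 2) = Pow(Add(Mul(-4, 4), Add(Mul(12, Rational(1, 6)), Mul(-4, -1))), 2) = Pow(Add(-16, Add(2, 4)), 2) = Pow(Add(-16, 6), 2) = Pow(-10, 2) = 100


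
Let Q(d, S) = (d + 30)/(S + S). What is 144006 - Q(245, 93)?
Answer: 26784841/186 ≈ 1.4400e+5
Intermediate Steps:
Q(d, S) = (30 + d)/(2*S) (Q(d, S) = (30 + d)/((2*S)) = (30 + d)*(1/(2*S)) = (30 + d)/(2*S))
144006 - Q(245, 93) = 144006 - (30 + 245)/(2*93) = 144006 - 275/(2*93) = 144006 - 1*275/186 = 144006 - 275/186 = 26784841/186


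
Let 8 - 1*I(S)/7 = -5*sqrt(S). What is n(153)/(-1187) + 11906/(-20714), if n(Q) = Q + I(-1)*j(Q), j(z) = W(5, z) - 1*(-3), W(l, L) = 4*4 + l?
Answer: -22570640/12293759 - 840*I/1187 ≈ -1.8359 - 0.70767*I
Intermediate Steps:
W(l, L) = 16 + l
I(S) = 56 + 35*sqrt(S) (I(S) = 56 - (-35)*sqrt(S) = 56 + 35*sqrt(S))
j(z) = 24 (j(z) = (16 + 5) - 1*(-3) = 21 + 3 = 24)
n(Q) = 1344 + Q + 840*I (n(Q) = Q + (56 + 35*sqrt(-1))*24 = Q + (56 + 35*I)*24 = Q + (1344 + 840*I) = 1344 + Q + 840*I)
n(153)/(-1187) + 11906/(-20714) = (1344 + 153 + 840*I)/(-1187) + 11906/(-20714) = (1497 + 840*I)*(-1/1187) + 11906*(-1/20714) = (-1497/1187 - 840*I/1187) - 5953/10357 = -22570640/12293759 - 840*I/1187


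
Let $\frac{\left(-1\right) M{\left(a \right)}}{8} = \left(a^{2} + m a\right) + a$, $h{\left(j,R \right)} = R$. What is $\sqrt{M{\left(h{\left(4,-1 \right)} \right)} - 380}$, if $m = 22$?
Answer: $2 i \sqrt{51} \approx 14.283 i$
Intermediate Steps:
$M{\left(a \right)} = - 184 a - 8 a^{2}$ ($M{\left(a \right)} = - 8 \left(\left(a^{2} + 22 a\right) + a\right) = - 8 \left(a^{2} + 23 a\right) = - 184 a - 8 a^{2}$)
$\sqrt{M{\left(h{\left(4,-1 \right)} \right)} - 380} = \sqrt{\left(-8\right) \left(-1\right) \left(23 - 1\right) - 380} = \sqrt{\left(-8\right) \left(-1\right) 22 - 380} = \sqrt{176 - 380} = \sqrt{-204} = 2 i \sqrt{51}$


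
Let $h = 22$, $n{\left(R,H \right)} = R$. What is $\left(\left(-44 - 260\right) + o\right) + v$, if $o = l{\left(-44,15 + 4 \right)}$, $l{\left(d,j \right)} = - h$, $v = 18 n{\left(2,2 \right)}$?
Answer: $-290$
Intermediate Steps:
$v = 36$ ($v = 18 \cdot 2 = 36$)
$l{\left(d,j \right)} = -22$ ($l{\left(d,j \right)} = \left(-1\right) 22 = -22$)
$o = -22$
$\left(\left(-44 - 260\right) + o\right) + v = \left(\left(-44 - 260\right) - 22\right) + 36 = \left(-304 - 22\right) + 36 = -326 + 36 = -290$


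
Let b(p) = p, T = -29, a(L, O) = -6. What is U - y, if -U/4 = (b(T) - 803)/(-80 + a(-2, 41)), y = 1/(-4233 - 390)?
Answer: -7692629/198789 ≈ -38.697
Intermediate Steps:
y = -1/4623 (y = 1/(-4623) = -1/4623 ≈ -0.00021631)
U = -1664/43 (U = -4*(-29 - 803)/(-80 - 6) = -(-3328)/(-86) = -(-3328)*(-1)/86 = -4*416/43 = -1664/43 ≈ -38.698)
U - y = -1664/43 - 1*(-1/4623) = -1664/43 + 1/4623 = -7692629/198789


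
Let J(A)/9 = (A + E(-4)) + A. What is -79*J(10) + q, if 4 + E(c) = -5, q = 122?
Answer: -7699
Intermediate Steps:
E(c) = -9 (E(c) = -4 - 5 = -9)
J(A) = -81 + 18*A (J(A) = 9*((A - 9) + A) = 9*((-9 + A) + A) = 9*(-9 + 2*A) = -81 + 18*A)
-79*J(10) + q = -79*(-81 + 18*10) + 122 = -79*(-81 + 180) + 122 = -79*99 + 122 = -7821 + 122 = -7699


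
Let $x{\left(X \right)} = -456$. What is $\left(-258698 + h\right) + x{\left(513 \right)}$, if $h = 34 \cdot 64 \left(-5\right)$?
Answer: $-270034$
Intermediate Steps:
$h = -10880$ ($h = 2176 \left(-5\right) = -10880$)
$\left(-258698 + h\right) + x{\left(513 \right)} = \left(-258698 - 10880\right) - 456 = -269578 - 456 = -270034$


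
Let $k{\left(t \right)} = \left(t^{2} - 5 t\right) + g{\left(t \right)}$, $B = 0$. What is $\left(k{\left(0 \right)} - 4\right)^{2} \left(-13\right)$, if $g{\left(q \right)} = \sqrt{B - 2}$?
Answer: $-182 + 104 i \sqrt{2} \approx -182.0 + 147.08 i$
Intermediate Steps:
$g{\left(q \right)} = i \sqrt{2}$ ($g{\left(q \right)} = \sqrt{0 - 2} = \sqrt{-2} = i \sqrt{2}$)
$k{\left(t \right)} = t^{2} - 5 t + i \sqrt{2}$ ($k{\left(t \right)} = \left(t^{2} - 5 t\right) + i \sqrt{2} = t^{2} - 5 t + i \sqrt{2}$)
$\left(k{\left(0 \right)} - 4\right)^{2} \left(-13\right) = \left(\left(0^{2} - 0 + i \sqrt{2}\right) - 4\right)^{2} \left(-13\right) = \left(\left(0 + 0 + i \sqrt{2}\right) - 4\right)^{2} \left(-13\right) = \left(i \sqrt{2} - 4\right)^{2} \left(-13\right) = \left(-4 + i \sqrt{2}\right)^{2} \left(-13\right) = - 13 \left(-4 + i \sqrt{2}\right)^{2}$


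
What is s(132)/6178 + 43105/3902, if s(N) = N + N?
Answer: 133666409/12053278 ≈ 11.090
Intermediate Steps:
s(N) = 2*N
s(132)/6178 + 43105/3902 = (2*132)/6178 + 43105/3902 = 264*(1/6178) + 43105*(1/3902) = 132/3089 + 43105/3902 = 133666409/12053278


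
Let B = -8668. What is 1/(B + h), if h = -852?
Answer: -1/9520 ≈ -0.00010504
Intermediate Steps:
1/(B + h) = 1/(-8668 - 852) = 1/(-9520) = -1/9520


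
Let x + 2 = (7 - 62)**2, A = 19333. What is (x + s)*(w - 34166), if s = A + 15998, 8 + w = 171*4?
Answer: -1284475460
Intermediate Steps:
w = 676 (w = -8 + 171*4 = -8 + 684 = 676)
s = 35331 (s = 19333 + 15998 = 35331)
x = 3023 (x = -2 + (7 - 62)**2 = -2 + (-55)**2 = -2 + 3025 = 3023)
(x + s)*(w - 34166) = (3023 + 35331)*(676 - 34166) = 38354*(-33490) = -1284475460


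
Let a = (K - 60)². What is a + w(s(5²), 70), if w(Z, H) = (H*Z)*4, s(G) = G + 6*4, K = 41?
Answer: 14081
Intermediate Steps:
s(G) = 24 + G (s(G) = G + 24 = 24 + G)
w(Z, H) = 4*H*Z
a = 361 (a = (41 - 60)² = (-19)² = 361)
a + w(s(5²), 70) = 361 + 4*70*(24 + 5²) = 361 + 4*70*(24 + 25) = 361 + 4*70*49 = 361 + 13720 = 14081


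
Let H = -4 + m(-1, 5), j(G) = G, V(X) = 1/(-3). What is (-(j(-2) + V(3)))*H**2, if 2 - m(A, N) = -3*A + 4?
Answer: 189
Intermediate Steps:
V(X) = -1/3
m(A, N) = -2 + 3*A (m(A, N) = 2 - (-3*A + 4) = 2 - (4 - 3*A) = 2 + (-4 + 3*A) = -2 + 3*A)
H = -9 (H = -4 + (-2 + 3*(-1)) = -4 + (-2 - 3) = -4 - 5 = -9)
(-(j(-2) + V(3)))*H**2 = -(-2 - 1/3)*(-9)**2 = -1*(-7/3)*81 = (7/3)*81 = 189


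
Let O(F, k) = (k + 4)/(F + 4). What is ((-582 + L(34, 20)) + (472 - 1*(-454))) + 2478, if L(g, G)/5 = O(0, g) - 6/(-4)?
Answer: 2877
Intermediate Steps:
O(F, k) = (4 + k)/(4 + F)
L(g, G) = 25/2 + 5*g/4 (L(g, G) = 5*((4 + g)/(4 + 0) - 6/(-4)) = 5*((4 + g)/4 - 6*(-1/4)) = 5*((4 + g)/4 + 3/2) = 5*((1 + g/4) + 3/2) = 5*(5/2 + g/4) = 25/2 + 5*g/4)
((-582 + L(34, 20)) + (472 - 1*(-454))) + 2478 = ((-582 + (25/2 + (5/4)*34)) + (472 - 1*(-454))) + 2478 = ((-582 + (25/2 + 85/2)) + (472 + 454)) + 2478 = ((-582 + 55) + 926) + 2478 = (-527 + 926) + 2478 = 399 + 2478 = 2877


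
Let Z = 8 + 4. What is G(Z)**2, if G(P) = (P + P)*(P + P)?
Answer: 331776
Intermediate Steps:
Z = 12
G(P) = 4*P**2 (G(P) = (2*P)*(2*P) = 4*P**2)
G(Z)**2 = (4*12**2)**2 = (4*144)**2 = 576**2 = 331776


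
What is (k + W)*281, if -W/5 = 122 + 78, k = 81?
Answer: -258239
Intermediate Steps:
W = -1000 (W = -5*(122 + 78) = -5*200 = -1000)
(k + W)*281 = (81 - 1000)*281 = -919*281 = -258239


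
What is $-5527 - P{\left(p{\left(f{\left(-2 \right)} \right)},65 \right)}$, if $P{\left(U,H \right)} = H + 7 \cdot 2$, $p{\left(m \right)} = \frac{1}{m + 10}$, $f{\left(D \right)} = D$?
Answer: $-5606$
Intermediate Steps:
$p{\left(m \right)} = \frac{1}{10 + m}$
$P{\left(U,H \right)} = 14 + H$ ($P{\left(U,H \right)} = H + 14 = 14 + H$)
$-5527 - P{\left(p{\left(f{\left(-2 \right)} \right)},65 \right)} = -5527 - \left(14 + 65\right) = -5527 - 79 = -5606$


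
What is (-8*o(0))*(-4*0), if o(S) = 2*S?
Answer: 0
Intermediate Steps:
(-8*o(0))*(-4*0) = (-16*0)*(-4*0) = -8*0*0 = 0*0 = 0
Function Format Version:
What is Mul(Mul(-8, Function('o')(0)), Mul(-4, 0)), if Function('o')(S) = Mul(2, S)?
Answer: 0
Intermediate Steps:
Mul(Mul(-8, Function('o')(0)), Mul(-4, 0)) = Mul(Mul(-8, Mul(2, 0)), Mul(-4, 0)) = Mul(Mul(-8, 0), 0) = Mul(0, 0) = 0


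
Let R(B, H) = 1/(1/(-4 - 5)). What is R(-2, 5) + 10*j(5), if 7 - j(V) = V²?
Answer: -189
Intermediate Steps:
R(B, H) = -9 (R(B, H) = 1/(1/(-9)) = 1/(-⅑) = -9)
j(V) = 7 - V²
R(-2, 5) + 10*j(5) = -9 + 10*(7 - 1*5²) = -9 + 10*(7 - 1*25) = -9 + 10*(7 - 25) = -9 + 10*(-18) = -9 - 180 = -189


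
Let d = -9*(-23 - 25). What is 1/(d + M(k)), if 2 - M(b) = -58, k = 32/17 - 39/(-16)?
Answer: 1/492 ≈ 0.0020325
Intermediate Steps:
k = 1175/272 (k = 32*(1/17) - 39*(-1/16) = 32/17 + 39/16 = 1175/272 ≈ 4.3199)
M(b) = 60 (M(b) = 2 - 1*(-58) = 2 + 58 = 60)
d = 432 (d = -9*(-48) = 432)
1/(d + M(k)) = 1/(432 + 60) = 1/492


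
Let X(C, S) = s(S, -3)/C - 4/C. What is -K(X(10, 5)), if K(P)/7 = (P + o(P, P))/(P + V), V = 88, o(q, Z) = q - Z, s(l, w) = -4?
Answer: 7/109 ≈ 0.064220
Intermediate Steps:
X(C, S) = -8/C (X(C, S) = -4/C - 4/C = -8/C)
K(P) = 7*P/(88 + P) (K(P) = 7*((P + (P - P))/(P + 88)) = 7*((P + 0)/(88 + P)) = 7*(P/(88 + P)) = 7*P/(88 + P))
-K(X(10, 5)) = -7*(-8/10)/(88 - 8/10) = -7*(-8*⅒)/(88 - 8*⅒) = -7*(-4)/(5*(88 - ⅘)) = -7*(-4)/(5*436/5) = -7*(-4)*5/(5*436) = -1*(-7/109) = 7/109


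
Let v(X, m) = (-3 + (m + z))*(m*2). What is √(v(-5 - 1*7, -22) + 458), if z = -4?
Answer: 17*√6 ≈ 41.641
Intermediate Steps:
v(X, m) = 2*m*(-7 + m) (v(X, m) = (-3 + (m - 4))*(m*2) = (-3 + (-4 + m))*(2*m) = (-7 + m)*(2*m) = 2*m*(-7 + m))
√(v(-5 - 1*7, -22) + 458) = √(2*(-22)*(-7 - 22) + 458) = √(2*(-22)*(-29) + 458) = √(1276 + 458) = √1734 = 17*√6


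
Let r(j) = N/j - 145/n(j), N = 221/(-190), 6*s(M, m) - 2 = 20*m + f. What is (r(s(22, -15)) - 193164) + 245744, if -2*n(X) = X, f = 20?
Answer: 1388473163/26410 ≈ 52574.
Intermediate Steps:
s(M, m) = 11/3 + 10*m/3 (s(M, m) = ⅓ + (20*m + 20)/6 = ⅓ + (20 + 20*m)/6 = ⅓ + (10/3 + 10*m/3) = 11/3 + 10*m/3)
N = -221/190 (N = 221*(-1/190) = -221/190 ≈ -1.1632)
n(X) = -X/2
r(j) = 54879/(190*j) (r(j) = -221/(190*j) - 145*(-2/j) = -221/(190*j) - (-290)/j = -221/(190*j) + 290/j = 54879/(190*j))
(r(s(22, -15)) - 193164) + 245744 = (54879/(190*(11/3 + (10/3)*(-15))) - 193164) + 245744 = (54879/(190*(11/3 - 50)) - 193164) + 245744 = (54879/(190*(-139/3)) - 193164) + 245744 = ((54879/190)*(-3/139) - 193164) + 245744 = (-164637/26410 - 193164) + 245744 = -5101625877/26410 + 245744 = 1388473163/26410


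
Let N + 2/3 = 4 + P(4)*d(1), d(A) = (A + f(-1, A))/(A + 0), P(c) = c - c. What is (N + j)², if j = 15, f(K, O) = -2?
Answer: 3025/9 ≈ 336.11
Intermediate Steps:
P(c) = 0
d(A) = (-2 + A)/A (d(A) = (A - 2)/(A + 0) = (-2 + A)/A)
N = 10/3 (N = -⅔ + (4 + 0*((-2 + 1)/1)) = -⅔ + (4 + 0*(1*(-1))) = -⅔ + (4 + 0*(-1)) = -⅔ + (4 + 0) = -⅔ + 4 = 10/3 ≈ 3.3333)
(N + j)² = (10/3 + 15)² = (55/3)² = 3025/9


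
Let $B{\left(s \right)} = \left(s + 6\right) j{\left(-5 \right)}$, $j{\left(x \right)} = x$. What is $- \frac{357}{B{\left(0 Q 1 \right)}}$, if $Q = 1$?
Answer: $\frac{119}{10} \approx 11.9$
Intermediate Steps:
$B{\left(s \right)} = -30 - 5 s$ ($B{\left(s \right)} = \left(s + 6\right) \left(-5\right) = \left(6 + s\right) \left(-5\right) = -30 - 5 s$)
$- \frac{357}{B{\left(0 Q 1 \right)}} = - \frac{357}{-30 - 5 \cdot 0 \cdot 1 \cdot 1} = - \frac{357}{-30 - 5 \cdot 0 \cdot 1} = - \frac{357}{-30 - 0} = - \frac{357}{-30 + 0} = - \frac{357}{-30} = \left(-357\right) \left(- \frac{1}{30}\right) = \frac{119}{10}$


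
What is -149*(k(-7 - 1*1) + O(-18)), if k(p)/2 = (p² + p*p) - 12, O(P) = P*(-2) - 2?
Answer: -39634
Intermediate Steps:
O(P) = -2 - 2*P (O(P) = -2*P - 2 = -2 - 2*P)
k(p) = -24 + 4*p² (k(p) = 2*((p² + p*p) - 12) = 2*((p² + p²) - 12) = 2*(2*p² - 12) = 2*(-12 + 2*p²) = -24 + 4*p²)
-149*(k(-7 - 1*1) + O(-18)) = -149*((-24 + 4*(-7 - 1*1)²) + (-2 - 2*(-18))) = -149*((-24 + 4*(-7 - 1)²) + (-2 + 36)) = -149*((-24 + 4*(-8)²) + 34) = -149*((-24 + 4*64) + 34) = -149*((-24 + 256) + 34) = -149*(232 + 34) = -149*266 = -39634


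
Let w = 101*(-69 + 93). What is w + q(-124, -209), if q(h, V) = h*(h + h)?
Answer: 33176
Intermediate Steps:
q(h, V) = 2*h² (q(h, V) = h*(2*h) = 2*h²)
w = 2424 (w = 101*24 = 2424)
w + q(-124, -209) = 2424 + 2*(-124)² = 2424 + 2*15376 = 2424 + 30752 = 33176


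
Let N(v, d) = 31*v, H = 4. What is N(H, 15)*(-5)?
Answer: -620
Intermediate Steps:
N(H, 15)*(-5) = (31*4)*(-5) = 124*(-5) = -620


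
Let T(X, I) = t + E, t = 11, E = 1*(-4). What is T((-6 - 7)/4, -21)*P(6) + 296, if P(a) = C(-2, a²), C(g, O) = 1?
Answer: 303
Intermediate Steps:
E = -4
P(a) = 1
T(X, I) = 7 (T(X, I) = 11 - 4 = 7)
T((-6 - 7)/4, -21)*P(6) + 296 = 7*1 + 296 = 7 + 296 = 303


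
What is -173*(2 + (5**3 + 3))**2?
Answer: -2923700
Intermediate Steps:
-173*(2 + (5**3 + 3))**2 = -173*(2 + (125 + 3))**2 = -173*(2 + 128)**2 = -173*130**2 = -173*16900 = -2923700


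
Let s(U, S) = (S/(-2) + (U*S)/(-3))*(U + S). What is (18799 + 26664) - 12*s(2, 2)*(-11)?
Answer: 44231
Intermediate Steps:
s(U, S) = (S + U)*(-S/2 - S*U/3) (s(U, S) = (S*(-1/2) + (S*U)*(-1/3))*(S + U) = (-S/2 - S*U/3)*(S + U) = (S + U)*(-S/2 - S*U/3))
(18799 + 26664) - 12*s(2, 2)*(-11) = (18799 + 26664) - (-2)*2*(2*2**2 + 3*2 + 3*2 + 2*2*2)*(-11) = 45463 - (-2)*2*(2*4 + 6 + 6 + 8)*(-11) = 45463 - (-2)*2*(8 + 6 + 6 + 8)*(-11) = 45463 - (-2)*2*28*(-11) = 45463 - 12*(-28/3)*(-11) = 45463 + 112*(-11) = 45463 - 1232 = 44231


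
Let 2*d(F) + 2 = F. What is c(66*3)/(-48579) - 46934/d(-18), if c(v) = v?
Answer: 380000801/80965 ≈ 4693.4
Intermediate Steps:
d(F) = -1 + F/2
c(66*3)/(-48579) - 46934/d(-18) = (66*3)/(-48579) - 46934/(-1 + (½)*(-18)) = 198*(-1/48579) - 46934/(-1 - 9) = -66/16193 - 46934/(-10) = -66/16193 - 46934*(-⅒) = -66/16193 + 23467/5 = 380000801/80965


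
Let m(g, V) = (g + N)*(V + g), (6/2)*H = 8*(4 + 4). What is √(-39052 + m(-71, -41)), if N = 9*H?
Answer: 2*I*√13151 ≈ 229.36*I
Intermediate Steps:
H = 64/3 (H = (8*(4 + 4))/3 = (8*8)/3 = (⅓)*64 = 64/3 ≈ 21.333)
N = 192 (N = 9*(64/3) = 192)
m(g, V) = (192 + g)*(V + g) (m(g, V) = (g + 192)*(V + g) = (192 + g)*(V + g))
√(-39052 + m(-71, -41)) = √(-39052 + ((-71)² + 192*(-41) + 192*(-71) - 41*(-71))) = √(-39052 + (5041 - 7872 - 13632 + 2911)) = √(-39052 - 13552) = √(-52604) = 2*I*√13151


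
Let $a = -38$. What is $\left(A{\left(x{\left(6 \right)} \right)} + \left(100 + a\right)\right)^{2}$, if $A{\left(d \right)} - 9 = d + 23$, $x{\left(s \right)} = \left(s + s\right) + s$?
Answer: $12544$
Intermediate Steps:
$x{\left(s \right)} = 3 s$ ($x{\left(s \right)} = 2 s + s = 3 s$)
$A{\left(d \right)} = 32 + d$ ($A{\left(d \right)} = 9 + \left(d + 23\right) = 9 + \left(23 + d\right) = 32 + d$)
$\left(A{\left(x{\left(6 \right)} \right)} + \left(100 + a\right)\right)^{2} = \left(\left(32 + 3 \cdot 6\right) + \left(100 - 38\right)\right)^{2} = \left(\left(32 + 18\right) + 62\right)^{2} = \left(50 + 62\right)^{2} = 112^{2} = 12544$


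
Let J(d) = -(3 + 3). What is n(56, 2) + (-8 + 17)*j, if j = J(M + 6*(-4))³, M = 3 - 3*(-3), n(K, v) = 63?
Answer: -1881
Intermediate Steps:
M = 12 (M = 3 + 9 = 12)
J(d) = -6 (J(d) = -1*6 = -6)
j = -216 (j = (-6)³ = -216)
n(56, 2) + (-8 + 17)*j = 63 + (-8 + 17)*(-216) = 63 + 9*(-216) = 63 - 1944 = -1881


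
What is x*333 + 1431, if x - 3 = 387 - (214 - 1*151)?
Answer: 110322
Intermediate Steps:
x = 327 (x = 3 + (387 - (214 - 1*151)) = 3 + (387 - (214 - 151)) = 3 + (387 - 1*63) = 3 + (387 - 63) = 3 + 324 = 327)
x*333 + 1431 = 327*333 + 1431 = 108891 + 1431 = 110322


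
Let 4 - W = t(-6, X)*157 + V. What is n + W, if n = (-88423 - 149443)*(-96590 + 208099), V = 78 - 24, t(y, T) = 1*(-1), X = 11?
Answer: -26524199687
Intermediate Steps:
t(y, T) = -1
V = 54
W = 107 (W = 4 - (-1*157 + 54) = 4 - (-157 + 54) = 4 - 1*(-103) = 4 + 103 = 107)
n = -26524199794 (n = -237866*111509 = -26524199794)
n + W = -26524199794 + 107 = -26524199687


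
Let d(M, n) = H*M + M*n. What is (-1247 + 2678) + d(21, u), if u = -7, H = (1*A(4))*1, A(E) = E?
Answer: 1368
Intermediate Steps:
H = 4 (H = (1*4)*1 = 4*1 = 4)
d(M, n) = 4*M + M*n
(-1247 + 2678) + d(21, u) = (-1247 + 2678) + 21*(4 - 7) = 1431 + 21*(-3) = 1431 - 63 = 1368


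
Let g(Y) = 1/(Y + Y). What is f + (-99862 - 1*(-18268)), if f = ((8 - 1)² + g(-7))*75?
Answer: -1090941/14 ≈ -77924.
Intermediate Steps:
g(Y) = 1/(2*Y)
f = 51375/14 (f = ((8 - 1)² + (½)/(-7))*75 = (7² + (½)*(-⅐))*75 = (49 - 1/14)*75 = (685/14)*75 = 51375/14 ≈ 3669.6)
f + (-99862 - 1*(-18268)) = 51375/14 + (-99862 - 1*(-18268)) = 51375/14 + (-99862 + 18268) = 51375/14 - 81594 = -1090941/14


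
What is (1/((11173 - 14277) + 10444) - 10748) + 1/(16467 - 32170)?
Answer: -1238814686597/115260020 ≈ -10748.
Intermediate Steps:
(1/((11173 - 14277) + 10444) - 10748) + 1/(16467 - 32170) = (1/(-3104 + 10444) - 10748) + 1/(-15703) = (1/7340 - 10748) - 1/15703 = -78890319/7340 - 1/15703 = -1238814686597/115260020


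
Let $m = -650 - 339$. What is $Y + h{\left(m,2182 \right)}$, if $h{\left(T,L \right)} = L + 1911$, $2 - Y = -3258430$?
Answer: $3262525$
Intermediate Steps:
$Y = 3258432$ ($Y = 2 - -3258430 = 2 + 3258430 = 3258432$)
$m = -989$
$h{\left(T,L \right)} = 1911 + L$
$Y + h{\left(m,2182 \right)} = 3258432 + \left(1911 + 2182\right) = 3258432 + 4093 = 3262525$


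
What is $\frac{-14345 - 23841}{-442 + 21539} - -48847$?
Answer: $\frac{1030486973}{21097} \approx 48845.0$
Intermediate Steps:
$\frac{-14345 - 23841}{-442 + 21539} - -48847 = - \frac{38186}{21097} + 48847 = \frac{1030486973}{21097}$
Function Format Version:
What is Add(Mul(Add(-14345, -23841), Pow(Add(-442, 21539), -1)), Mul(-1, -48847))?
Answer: Rational(1030486973, 21097) ≈ 48845.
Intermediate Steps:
Add(Mul(Add(-14345, -23841), Pow(Add(-442, 21539), -1)), Mul(-1, -48847)) = Add(Mul(-38186, Pow(21097, -1)), 48847) = Add(Mul(-38186, Rational(1, 21097)), 48847) = Add(Rational(-38186, 21097), 48847) = Rational(1030486973, 21097)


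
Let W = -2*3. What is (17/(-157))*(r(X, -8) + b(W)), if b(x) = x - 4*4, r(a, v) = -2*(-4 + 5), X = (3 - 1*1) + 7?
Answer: 408/157 ≈ 2.5987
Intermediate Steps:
X = 9 (X = (3 - 1) + 7 = 2 + 7 = 9)
W = -6
r(a, v) = -2 (r(a, v) = -2*1 = -2)
b(x) = -16 + x (b(x) = x - 16 = -16 + x)
(17/(-157))*(r(X, -8) + b(W)) = (17/(-157))*(-2 + (-16 - 6)) = (17*(-1/157))*(-2 - 22) = -17/157*(-24) = 408/157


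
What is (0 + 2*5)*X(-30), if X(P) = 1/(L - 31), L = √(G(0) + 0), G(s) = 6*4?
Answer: -310/937 - 20*√6/937 ≈ -0.38313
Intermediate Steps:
G(s) = 24
L = 2*√6 (L = √(24 + 0) = √24 = 2*√6 ≈ 4.8990)
X(P) = 1/(-31 + 2*√6) (X(P) = 1/(2*√6 - 31) = 1/(-31 + 2*√6))
(0 + 2*5)*X(-30) = (0 + 2*5)*(-31/937 - 2*√6/937) = (0 + 10)*(-31/937 - 2*√6/937) = 10*(-31/937 - 2*√6/937) = -310/937 - 20*√6/937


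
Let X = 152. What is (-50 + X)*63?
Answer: 6426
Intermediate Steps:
(-50 + X)*63 = (-50 + 152)*63 = 102*63 = 6426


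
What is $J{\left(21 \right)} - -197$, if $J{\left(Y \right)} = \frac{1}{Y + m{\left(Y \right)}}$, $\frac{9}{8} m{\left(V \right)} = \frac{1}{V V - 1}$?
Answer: $\frac{2048507}{10396} \approx 197.05$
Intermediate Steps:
$m{\left(V \right)} = \frac{8}{9 \left(-1 + V^{2}\right)}$ ($m{\left(V \right)} = \frac{8}{9 \left(V V - 1\right)} = \frac{8}{9 \left(V^{2} - 1\right)} = \frac{8}{9 \left(-1 + V^{2}\right)}$)
$J{\left(Y \right)} = \frac{1}{Y + \frac{8}{9 \left(-1 + Y^{2}\right)}}$
$J{\left(21 \right)} - -197 = \frac{9 \left(-1 + 21^{2}\right)}{8 + 9 \cdot 21 \left(-1 + 21^{2}\right)} - -197 = \frac{9 \left(-1 + 441\right)}{8 + 9 \cdot 21 \left(-1 + 441\right)} + 197 = 9 \frac{1}{8 + 9 \cdot 21 \cdot 440} \cdot 440 + 197 = 9 \frac{1}{8 + 83160} \cdot 440 + 197 = 9 \cdot \frac{1}{83168} \cdot 440 + 197 = \frac{495}{10396} + 197 = \frac{2048507}{10396}$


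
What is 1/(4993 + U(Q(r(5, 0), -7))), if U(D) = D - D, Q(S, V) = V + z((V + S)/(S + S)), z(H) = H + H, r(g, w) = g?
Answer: 1/4993 ≈ 0.00020028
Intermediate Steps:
z(H) = 2*H
Q(S, V) = V + (S + V)/S (Q(S, V) = V + 2*((V + S)/(S + S)) = V + 2*((S + V)/((2*S))) = V + 2*((S + V)*(1/(2*S))) = V + 2*((S + V)/(2*S)) = V + (S + V)/S)
U(D) = 0
1/(4993 + U(Q(r(5, 0), -7))) = 1/(4993 + 0) = 1/4993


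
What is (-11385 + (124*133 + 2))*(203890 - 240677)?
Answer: -187944783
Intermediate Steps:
(-11385 + (124*133 + 2))*(203890 - 240677) = (-11385 + (16492 + 2))*(-36787) = (-11385 + 16494)*(-36787) = 5109*(-36787) = -187944783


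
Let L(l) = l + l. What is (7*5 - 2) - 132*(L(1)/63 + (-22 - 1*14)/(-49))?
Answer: -10021/147 ≈ -68.170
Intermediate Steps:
L(l) = 2*l
(7*5 - 2) - 132*(L(1)/63 + (-22 - 1*14)/(-49)) = (7*5 - 2) - 132*((2*1)/63 + (-22 - 1*14)/(-49)) = (35 - 2) - 132*(2*(1/63) + (-22 - 14)*(-1/49)) = 33 - 132*(2/63 - 36*(-1/49)) = 33 - 132*(2/63 + 36/49) = 33 - 132*338/441 = 33 - 14872/147 = -10021/147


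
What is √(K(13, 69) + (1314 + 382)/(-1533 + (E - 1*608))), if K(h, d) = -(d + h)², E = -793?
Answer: 2*I*√401996957/489 ≈ 82.004*I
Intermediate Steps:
√(K(13, 69) + (1314 + 382)/(-1533 + (E - 1*608))) = √(-(69 + 13)² + (1314 + 382)/(-1533 + (-793 - 1*608))) = √(-1*82² + 1696/(-1533 + (-793 - 608))) = √(-1*6724 + 1696/(-1533 - 1401)) = √(-6724 + 1696/(-2934)) = √(-6724 + 1696*(-1/2934)) = √(-6724 - 848/1467) = √(-9864956/1467) = 2*I*√401996957/489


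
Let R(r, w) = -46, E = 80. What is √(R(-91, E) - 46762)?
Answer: 2*I*√11702 ≈ 216.35*I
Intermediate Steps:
√(R(-91, E) - 46762) = √(-46 - 46762) = √(-46808) = 2*I*√11702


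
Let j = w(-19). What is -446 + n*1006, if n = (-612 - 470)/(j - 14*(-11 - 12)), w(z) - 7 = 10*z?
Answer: -1150486/139 ≈ -8276.9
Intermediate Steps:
w(z) = 7 + 10*z
j = -183 (j = 7 + 10*(-19) = 7 - 190 = -183)
n = -1082/139 (n = (-612 - 470)/(-183 - 14*(-11 - 12)) = -1082/(-183 - 14*(-23)) = -1082/(-183 + 322) = -1082/139 ≈ -7.7842)
-446 + n*1006 = -446 - 1082/139*1006 = -446 - 1088492/139 = -1150486/139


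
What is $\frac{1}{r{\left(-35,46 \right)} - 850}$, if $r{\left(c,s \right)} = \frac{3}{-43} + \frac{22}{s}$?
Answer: $- \frac{989}{840246} \approx -0.001177$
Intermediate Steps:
$r{\left(c,s \right)} = - \frac{3}{43} + \frac{22}{s}$ ($r{\left(c,s \right)} = 3 \left(- \frac{1}{43}\right) + \frac{22}{s} = - \frac{3}{43} + \frac{22}{s}$)
$\frac{1}{r{\left(-35,46 \right)} - 850} = \frac{1}{\left(- \frac{3}{43} + \frac{22}{46}\right) - 850} = \frac{1}{\left(- \frac{3}{43} + 22 \cdot \frac{1}{46}\right) - 850} = \frac{1}{\left(- \frac{3}{43} + \frac{11}{23}\right) - 850} = \frac{1}{\frac{404}{989} - 850} = \frac{1}{- \frac{840246}{989}} = - \frac{989}{840246}$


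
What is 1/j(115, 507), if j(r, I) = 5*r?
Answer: 1/575 ≈ 0.0017391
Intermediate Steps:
1/j(115, 507) = 1/(5*115) = 1/575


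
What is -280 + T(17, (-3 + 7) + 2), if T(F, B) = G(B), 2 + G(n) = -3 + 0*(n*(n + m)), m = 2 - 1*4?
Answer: -285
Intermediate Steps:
m = -2 (m = 2 - 4 = -2)
G(n) = -5 (G(n) = -2 + (-3 + 0*(n*(n - 2))) = -2 + (-3 + 0*(n*(-2 + n))) = -2 + (-3 + 0) = -2 - 3 = -5)
T(F, B) = -5
-280 + T(17, (-3 + 7) + 2) = -280 - 5 = -285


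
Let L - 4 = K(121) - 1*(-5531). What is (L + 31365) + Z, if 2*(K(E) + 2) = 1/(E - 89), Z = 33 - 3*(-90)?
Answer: 2380865/64 ≈ 37201.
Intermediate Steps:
Z = 303 (Z = 33 + 270 = 303)
K(E) = -2 + 1/(2*(-89 + E)) (K(E) = -2 + 1/(2*(E - 89)) = -2 + 1/(2*(-89 + E)))
L = 354113/64 (L = 4 + ((357 - 4*121)/(2*(-89 + 121)) - 1*(-5531)) = 4 + ((1/2)*(357 - 484)/32 + 5531) = 4 + ((1/2)*(1/32)*(-127) + 5531) = 4 + (-127/64 + 5531) = 4 + 353857/64 = 354113/64 ≈ 5533.0)
(L + 31365) + Z = (354113/64 + 31365) + 303 = 2361473/64 + 303 = 2380865/64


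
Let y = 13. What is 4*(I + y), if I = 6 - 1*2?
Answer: 68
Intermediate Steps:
I = 4 (I = 6 - 2 = 4)
4*(I + y) = 4*(4 + 13) = 4*17 = 68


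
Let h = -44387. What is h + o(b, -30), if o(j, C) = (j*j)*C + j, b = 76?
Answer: -217591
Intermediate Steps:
o(j, C) = j + C*j² (o(j, C) = j²*C + j = C*j² + j = j + C*j²)
h + o(b, -30) = -44387 + 76*(1 - 30*76) = -44387 + 76*(1 - 2280) = -44387 + 76*(-2279) = -44387 - 173204 = -217591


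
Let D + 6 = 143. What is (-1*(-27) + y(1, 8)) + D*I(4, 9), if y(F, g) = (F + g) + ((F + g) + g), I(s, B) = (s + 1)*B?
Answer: 6218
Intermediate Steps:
D = 137 (D = -6 + 143 = 137)
I(s, B) = B*(1 + s) (I(s, B) = (1 + s)*B = B*(1 + s))
y(F, g) = 2*F + 3*g (y(F, g) = (F + g) + (F + 2*g) = 2*F + 3*g)
(-1*(-27) + y(1, 8)) + D*I(4, 9) = (-1*(-27) + (2*1 + 3*8)) + 137*(9*(1 + 4)) = (27 + (2 + 24)) + 137*(9*5) = (27 + 26) + 137*45 = 53 + 6165 = 6218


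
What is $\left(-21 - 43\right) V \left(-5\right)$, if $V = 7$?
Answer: $2240$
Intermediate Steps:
$\left(-21 - 43\right) V \left(-5\right) = \left(-21 - 43\right) 7 \left(-5\right) = \left(-64\right) 7 \left(-5\right) = \left(-448\right) \left(-5\right) = 2240$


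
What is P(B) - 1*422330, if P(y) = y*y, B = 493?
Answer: -179281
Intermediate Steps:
P(y) = y**2
P(B) - 1*422330 = 493**2 - 1*422330 = 243049 - 422330 = -179281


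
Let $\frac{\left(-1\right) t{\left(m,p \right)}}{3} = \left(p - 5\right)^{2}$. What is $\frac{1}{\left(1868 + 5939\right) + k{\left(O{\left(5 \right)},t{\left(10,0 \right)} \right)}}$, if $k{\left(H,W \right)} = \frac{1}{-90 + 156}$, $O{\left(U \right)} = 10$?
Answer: $\frac{66}{515263} \approx 0.00012809$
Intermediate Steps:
$t{\left(m,p \right)} = - 3 \left(-5 + p\right)^{2}$ ($t{\left(m,p \right)} = - 3 \left(p - 5\right)^{2} = - 3 \left(-5 + p\right)^{2}$)
$k{\left(H,W \right)} = \frac{1}{66}$
$\frac{1}{\left(1868 + 5939\right) + k{\left(O{\left(5 \right)},t{\left(10,0 \right)} \right)}} = \frac{1}{\left(1868 + 5939\right) + \frac{1}{66}} = \frac{1}{7807 + \frac{1}{66}} = \frac{1}{\frac{515263}{66}} = \frac{66}{515263}$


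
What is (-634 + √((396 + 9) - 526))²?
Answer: 401835 - 13948*I ≈ 4.0184e+5 - 13948.0*I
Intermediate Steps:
(-634 + √((396 + 9) - 526))² = (-634 + √(405 - 526))² = (-634 + √(-121))² = (-634 + 11*I)²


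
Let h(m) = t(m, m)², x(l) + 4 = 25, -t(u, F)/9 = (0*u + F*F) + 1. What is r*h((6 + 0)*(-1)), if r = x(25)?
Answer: 2328669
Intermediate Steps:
t(u, F) = -9 - 9*F² (t(u, F) = -9*((0*u + F*F) + 1) = -9*((0 + F²) + 1) = -9*(F² + 1) = -9*(1 + F²) = -9 - 9*F²)
x(l) = 21 (x(l) = -4 + 25 = 21)
h(m) = (-9 - 9*m²)²
r = 21
r*h((6 + 0)*(-1)) = 21*(81*(1 + ((6 + 0)*(-1))²)²) = 21*(81*(1 + (6*(-1))²)²) = 21*(81*(1 + (-6)²)²) = 21*(81*(1 + 36)²) = 21*(81*37²) = 21*(81*1369) = 21*110889 = 2328669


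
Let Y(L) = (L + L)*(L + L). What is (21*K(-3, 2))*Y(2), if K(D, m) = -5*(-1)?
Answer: 1680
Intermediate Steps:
K(D, m) = 5
Y(L) = 4*L² (Y(L) = (2*L)*(2*L) = 4*L²)
(21*K(-3, 2))*Y(2) = (21*5)*(4*2²) = 105*(4*4) = 105*16 = 1680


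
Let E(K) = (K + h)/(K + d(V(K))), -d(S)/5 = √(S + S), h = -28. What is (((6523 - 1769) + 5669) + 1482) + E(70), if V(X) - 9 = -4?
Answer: 1845373/155 + 7*√10/155 ≈ 11906.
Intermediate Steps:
V(X) = 5 (V(X) = 9 - 4 = 5)
d(S) = -5*√2*√S (d(S) = -5*√(S + S) = -5*√2*√S)
E(K) = (-28 + K)/(K - 5*√10) (E(K) = (K - 28)/(K - 5*√2*√5) = (-28 + K)/(K - 5*√10))
(((6523 - 1769) + 5669) + 1482) + E(70) = (((6523 - 1769) + 5669) + 1482) + (-28 + 70)/(70 - 5*√10) = ((4754 + 5669) + 1482) + 42/(70 - 5*√10) = (10423 + 1482) + 42/(70 - 5*√10) = 11905 + 42/(70 - 5*√10)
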